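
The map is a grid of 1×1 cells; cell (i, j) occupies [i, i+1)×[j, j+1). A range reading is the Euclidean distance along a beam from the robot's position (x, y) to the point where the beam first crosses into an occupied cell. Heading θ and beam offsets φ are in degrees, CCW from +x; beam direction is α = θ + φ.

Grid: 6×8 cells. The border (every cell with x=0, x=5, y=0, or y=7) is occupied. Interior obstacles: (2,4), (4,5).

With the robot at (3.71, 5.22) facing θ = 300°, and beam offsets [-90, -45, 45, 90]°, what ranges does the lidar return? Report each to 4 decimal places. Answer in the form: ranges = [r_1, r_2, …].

beam 1: φ=-90°, α=210°
  dir = (cos 210°, sin 210°) = (-0.8660, -0.5000); from cell (3,5)
  next x-line at t=0.8198, next y-line at t=0.4400; Δt_x=1.1547, Δt_y=2.0000
    y: enter (3,4) at t=0.4400
    x: enter (2,4) at t=0.8198 ← occupied
  → r_1 = 0.8198
beam 2: φ=-45°, α=255°
  dir = (cos 255°, sin 255°) = (-0.2588, -0.9659); from cell (3,5)
  next x-line at t=2.7432, next y-line at t=0.2278; Δt_x=3.8637, Δt_y=1.0353
    y: enter (3,4) at t=0.2278
    y: enter (3,3) at t=1.2630
    y: enter (3,2) at t=2.2983
    x: enter (2,2) at t=2.7432
    y: enter (2,1) at t=3.3336
    y: enter (2,0) at t=4.3689 ← occupied
  → r_2 = 4.3689
beam 3: φ=45°, α=345°
  dir = (cos 345°, sin 345°) = (0.9659, -0.2588); from cell (3,5)
  next x-line at t=0.3002, next y-line at t=0.8500; Δt_x=1.0353, Δt_y=3.8637
    x: enter (4,5) at t=0.3002 ← occupied
  → r_3 = 0.3002
beam 4: φ=90°, α=30°
  dir = (cos 30°, sin 30°) = (0.8660, 0.5000); from cell (3,5)
  next x-line at t=0.3349, next y-line at t=1.5600; Δt_x=1.1547, Δt_y=2.0000
    x: enter (4,5) at t=0.3349 ← occupied
  → r_4 = 0.3349

ranges = [0.8198, 4.3689, 0.3002, 0.3349]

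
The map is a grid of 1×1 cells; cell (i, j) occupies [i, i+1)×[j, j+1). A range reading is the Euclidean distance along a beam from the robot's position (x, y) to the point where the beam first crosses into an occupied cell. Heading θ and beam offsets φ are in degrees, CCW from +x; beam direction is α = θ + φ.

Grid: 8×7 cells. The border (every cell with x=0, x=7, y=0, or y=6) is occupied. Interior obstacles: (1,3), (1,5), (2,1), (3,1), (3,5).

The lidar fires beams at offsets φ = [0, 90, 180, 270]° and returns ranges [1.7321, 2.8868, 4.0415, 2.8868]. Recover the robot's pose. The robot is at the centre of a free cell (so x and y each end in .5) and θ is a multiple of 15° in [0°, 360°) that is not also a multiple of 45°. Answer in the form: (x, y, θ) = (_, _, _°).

(x, y, θ) = (5.5, 3.5, 330°)

Enumerate (i+0.5, j+0.5, θ) over the 25 free cells and 16 admissible headings. For each, cast all 4 beams and compare to the given ranges.
  (1.5, 4.5, 300°): beam 1 = 0.5774 ≠ 1.7321 ✗
  (5.5, 3.5, 240°): beam 1 = 2.8868 ≠ 1.7321 ✗
  (6.5, 5.5, 150°): beam 1 = 1.0000 ≠ 1.7321 ✗
  (5.5, 5.5, 195°): beam 1 = 1.5529 ≠ 1.7321 ✗
  …
  (5.5, 3.5, 330°): r_1=1.7321, r_2=2.8868, r_3=4.0415, r_4=2.8868 — all match ✓
Only this pose fits every beam.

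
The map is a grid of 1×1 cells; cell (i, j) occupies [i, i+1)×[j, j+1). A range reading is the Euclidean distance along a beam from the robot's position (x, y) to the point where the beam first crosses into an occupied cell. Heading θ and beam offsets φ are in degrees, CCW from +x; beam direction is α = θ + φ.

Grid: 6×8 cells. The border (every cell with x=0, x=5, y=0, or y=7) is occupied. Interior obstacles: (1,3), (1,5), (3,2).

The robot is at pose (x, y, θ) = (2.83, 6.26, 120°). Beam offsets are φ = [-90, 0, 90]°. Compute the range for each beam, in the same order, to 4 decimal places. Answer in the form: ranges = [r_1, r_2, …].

ranges = [1.4800, 0.8545, 0.9584]

beam 1: φ=-90°, α=30°
  dir = (cos 30°, sin 30°) = (0.8660, 0.5000); from cell (2,6)
  next x-line at t=0.1963, next y-line at t=1.4800; Δt_x=1.1547, Δt_y=2.0000
    x: enter (3,6) at t=0.1963
    x: enter (4,6) at t=1.3510
    y: enter (4,7) at t=1.4800 ← occupied
  → r_1 = 1.4800
beam 2: φ=0°, α=120°
  dir = (cos 120°, sin 120°) = (-0.5000, 0.8660); from cell (2,6)
  next x-line at t=1.6600, next y-line at t=0.8545; Δt_x=2.0000, Δt_y=1.1547
    y: enter (2,7) at t=0.8545 ← occupied
  → r_2 = 0.8545
beam 3: φ=90°, α=210°
  dir = (cos 210°, sin 210°) = (-0.8660, -0.5000); from cell (2,6)
  next x-line at t=0.9584, next y-line at t=0.5200; Δt_x=1.1547, Δt_y=2.0000
    y: enter (2,5) at t=0.5200
    x: enter (1,5) at t=0.9584 ← occupied
  → r_3 = 0.9584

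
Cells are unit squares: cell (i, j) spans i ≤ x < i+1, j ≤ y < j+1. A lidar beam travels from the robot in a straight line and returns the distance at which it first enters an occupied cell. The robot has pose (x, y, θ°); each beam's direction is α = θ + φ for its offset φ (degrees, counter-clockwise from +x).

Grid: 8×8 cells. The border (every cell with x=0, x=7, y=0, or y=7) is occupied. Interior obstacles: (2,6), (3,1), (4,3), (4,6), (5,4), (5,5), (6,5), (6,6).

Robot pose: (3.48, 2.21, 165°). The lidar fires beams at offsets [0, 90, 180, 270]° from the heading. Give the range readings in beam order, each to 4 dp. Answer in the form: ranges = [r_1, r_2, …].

ranges = [2.5675, 0.2174, 3.6442, 3.9237]

beam 1: φ=0°, α=165°
  d=(-0.9659,0.2588)  start (3,2)  tX=0.4969 tY=3.0523  stride 1/|dx|=1.0353 1/|dy|=3.8637
    cross x-line → (2,2), t=0.4969
    cross x-line → (1,2), t=1.5322
    cross x-line → (0,2), t=2.5675 (wall)
  → r_1 = 2.5675
beam 2: φ=90°, α=255°
  d=(-0.2588,-0.9659)  start (3,2)  tX=1.8546 tY=0.2174  stride 1/|dx|=3.8637 1/|dy|=1.0353
    cross y-line → (3,1), t=0.2174 (wall)
  → r_2 = 0.2174
beam 3: φ=180°, α=345°
  d=(0.9659,-0.2588)  start (3,2)  tX=0.5383 tY=0.8114  stride 1/|dx|=1.0353 1/|dy|=3.8637
    cross x-line → (4,2), t=0.5383
    cross y-line → (4,1), t=0.8114
    cross x-line → (5,1), t=1.5736
    cross x-line → (6,1), t=2.6089
    cross x-line → (7,1), t=3.6442 (wall)
  → r_3 = 3.6442
beam 4: φ=270°, α=75°
  d=(0.2588,0.9659)  start (3,2)  tX=2.0091 tY=0.8179  stride 1/|dx|=3.8637 1/|dy|=1.0353
    cross y-line → (3,3), t=0.8179
    cross y-line → (3,4), t=1.8531
    cross x-line → (4,4), t=2.0091
    cross y-line → (4,5), t=2.8884
    cross y-line → (4,6), t=3.9237 (wall)
  → r_4 = 3.9237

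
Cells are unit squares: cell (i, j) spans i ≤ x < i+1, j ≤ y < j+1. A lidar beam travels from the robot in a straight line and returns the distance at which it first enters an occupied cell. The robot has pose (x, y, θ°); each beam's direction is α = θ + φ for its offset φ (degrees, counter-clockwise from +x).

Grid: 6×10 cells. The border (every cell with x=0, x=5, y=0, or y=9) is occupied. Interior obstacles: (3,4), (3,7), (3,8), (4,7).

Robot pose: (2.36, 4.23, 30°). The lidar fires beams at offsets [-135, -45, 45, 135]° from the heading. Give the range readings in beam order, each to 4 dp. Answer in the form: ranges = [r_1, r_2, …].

ranges = [3.3439, 0.6626, 2.8677, 1.4080]

beam 1: φ=-135°, α=255°
  d=(-0.2588,-0.9659)  start (2,4)  tX=1.3909 tY=0.2381  stride 1/|dx|=3.8637 1/|dy|=1.0353
    cross y-line → (2,3), t=0.2381
    cross y-line → (2,2), t=1.2734
    cross x-line → (1,2), t=1.3909
    cross y-line → (1,1), t=2.3087
    cross y-line → (1,0), t=3.3439 (wall)
  → r_1 = 3.3439
beam 2: φ=-45°, α=345°
  d=(0.9659,-0.2588)  start (2,4)  tX=0.6626 tY=0.8887  stride 1/|dx|=1.0353 1/|dy|=3.8637
    cross x-line → (3,4), t=0.6626 (wall)
  → r_2 = 0.6626
beam 3: φ=45°, α=75°
  d=(0.2588,0.9659)  start (2,4)  tX=2.4728 tY=0.7972  stride 1/|dx|=3.8637 1/|dy|=1.0353
    cross y-line → (2,5), t=0.7972
    cross y-line → (2,6), t=1.8324
    cross x-line → (3,6), t=2.4728
    cross y-line → (3,7), t=2.8677 (wall)
  → r_3 = 2.8677
beam 4: φ=135°, α=165°
  d=(-0.9659,0.2588)  start (2,4)  tX=0.3727 tY=2.9751  stride 1/|dx|=1.0353 1/|dy|=3.8637
    cross x-line → (1,4), t=0.3727
    cross x-line → (0,4), t=1.4080 (wall)
  → r_4 = 1.4080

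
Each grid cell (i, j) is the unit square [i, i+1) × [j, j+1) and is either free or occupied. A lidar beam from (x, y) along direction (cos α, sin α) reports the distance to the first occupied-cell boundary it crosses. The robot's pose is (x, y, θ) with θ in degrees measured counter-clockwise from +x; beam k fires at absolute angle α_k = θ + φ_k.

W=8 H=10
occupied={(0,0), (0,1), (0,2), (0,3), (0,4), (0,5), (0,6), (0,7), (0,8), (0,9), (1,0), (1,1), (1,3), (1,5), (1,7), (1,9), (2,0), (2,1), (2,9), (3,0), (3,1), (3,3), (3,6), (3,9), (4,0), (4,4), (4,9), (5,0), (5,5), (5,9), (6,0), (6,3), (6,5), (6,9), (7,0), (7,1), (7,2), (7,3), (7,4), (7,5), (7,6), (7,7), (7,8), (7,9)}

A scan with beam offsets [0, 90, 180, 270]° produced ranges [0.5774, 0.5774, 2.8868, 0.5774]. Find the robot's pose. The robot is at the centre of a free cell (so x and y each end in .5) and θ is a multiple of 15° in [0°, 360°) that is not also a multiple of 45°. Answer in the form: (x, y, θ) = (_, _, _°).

Enumerate (i+0.5, j+0.5, θ) over the 36 free cells and 16 admissible headings. For each, cast all 4 beams and compare to the given ranges.
  (6.5, 8.5, 15°): beam 1 = 0.5176 ≠ 0.5774 ✗
  (3.5, 8.5, 30°): beam 1 = 1.0000 ≠ 0.5774 ✗
  (1.5, 8.5, 195°): beam 1 = 0.5176 ≠ 0.5774 ✗
  …
  (6.5, 4.5, 30°): r_1=0.5774, r_2=0.5774, r_3=2.8868, r_4=0.5774 — all match ✓
No second candidate reproduces the full scan.

(x, y, θ) = (6.5, 4.5, 30°)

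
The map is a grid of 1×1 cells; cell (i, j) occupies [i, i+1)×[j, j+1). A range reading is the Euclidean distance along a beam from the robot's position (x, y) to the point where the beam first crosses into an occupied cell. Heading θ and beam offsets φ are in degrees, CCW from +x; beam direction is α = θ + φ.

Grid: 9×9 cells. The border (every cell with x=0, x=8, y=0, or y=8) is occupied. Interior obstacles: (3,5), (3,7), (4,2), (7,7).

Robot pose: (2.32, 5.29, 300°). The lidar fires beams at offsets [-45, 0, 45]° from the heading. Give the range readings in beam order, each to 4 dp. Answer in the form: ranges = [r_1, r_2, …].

ranges = [4.4413, 3.3600, 0.7040]

beam 1: φ=-45°, α=255°
  cosα=-0.2588 sinα=-0.9659 | (2,5) | tMaxX 1.2364 tMaxY 0.3002 | tΔX 3.8637 tΔY 1.0353
    t=0.3002 [y] (2,4)
    t=1.2364 [x] (1,4)
    t=1.3355 [y] (1,3)
    t=2.3708 [y] (1,2)
    t=3.4061 [y] (1,1)
    t=4.4413 [y] (1,0) — stop
  → r_1 = 4.4413
beam 2: φ=0°, α=300°
  cosα=0.5000 sinα=-0.8660 | (2,5) | tMaxX 1.3600 tMaxY 0.3349 | tΔX 2.0000 tΔY 1.1547
    t=0.3349 [y] (2,4)
    t=1.3600 [x] (3,4)
    t=1.4896 [y] (3,3)
    t=2.6443 [y] (3,2)
    t=3.3600 [x] (4,2) — stop
  → r_2 = 3.3600
beam 3: φ=45°, α=345°
  cosα=0.9659 sinα=-0.2588 | (2,5) | tMaxX 0.7040 tMaxY 1.1205 | tΔX 1.0353 tΔY 3.8637
    t=0.7040 [x] (3,5) — stop
  → r_3 = 0.7040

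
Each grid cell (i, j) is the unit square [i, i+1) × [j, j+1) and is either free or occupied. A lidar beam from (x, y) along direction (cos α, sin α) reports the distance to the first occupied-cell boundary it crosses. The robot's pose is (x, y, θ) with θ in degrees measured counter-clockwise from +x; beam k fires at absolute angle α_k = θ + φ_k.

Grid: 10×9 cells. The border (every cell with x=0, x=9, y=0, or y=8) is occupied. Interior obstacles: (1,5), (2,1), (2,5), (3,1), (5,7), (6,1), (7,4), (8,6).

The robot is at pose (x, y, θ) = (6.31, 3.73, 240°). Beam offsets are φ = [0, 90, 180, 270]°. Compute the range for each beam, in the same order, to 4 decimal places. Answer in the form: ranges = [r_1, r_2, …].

beam 1: φ=0°, α=240°
  direction (-0.5000, -0.8660); cell (6,3); t to first gridline: x 0.6200, y 0.8429 (then +2.0000 / +1.1547)
    (5,3) via x @ 0.6200
    (5,2) via y @ 0.8429
    (5,1) via y @ 1.9976
    (4,1) via x @ 2.6200
    (4,0) via y @ 3.1523  # hit
  → r_1 = 3.1523
beam 2: φ=90°, α=330°
  direction (0.8660, -0.5000); cell (6,3); t to first gridline: x 0.7967, y 1.4600 (then +1.1547 / +2.0000)
    (7,3) via x @ 0.7967
    (7,2) via y @ 1.4600
    (8,2) via x @ 1.9514
    (9,2) via x @ 3.1061  # hit
  → r_2 = 3.1061
beam 3: φ=180°, α=60°
  direction (0.5000, 0.8660); cell (6,3); t to first gridline: x 1.3800, y 0.3118 (then +2.0000 / +1.1547)
    (6,4) via y @ 0.3118
    (7,4) via x @ 1.3800  # hit
  → r_3 = 1.3800
beam 4: φ=270°, α=150°
  direction (-0.8660, 0.5000); cell (6,3); t to first gridline: x 0.3580, y 0.5400 (then +1.1547 / +2.0000)
    (5,3) via x @ 0.3580
    (5,4) via y @ 0.5400
    (4,4) via x @ 1.5127
    (4,5) via y @ 2.5400
    (3,5) via x @ 2.6674
    (2,5) via x @ 3.8221  # hit
  → r_4 = 3.8221

ranges = [3.1523, 3.1061, 1.3800, 3.8221]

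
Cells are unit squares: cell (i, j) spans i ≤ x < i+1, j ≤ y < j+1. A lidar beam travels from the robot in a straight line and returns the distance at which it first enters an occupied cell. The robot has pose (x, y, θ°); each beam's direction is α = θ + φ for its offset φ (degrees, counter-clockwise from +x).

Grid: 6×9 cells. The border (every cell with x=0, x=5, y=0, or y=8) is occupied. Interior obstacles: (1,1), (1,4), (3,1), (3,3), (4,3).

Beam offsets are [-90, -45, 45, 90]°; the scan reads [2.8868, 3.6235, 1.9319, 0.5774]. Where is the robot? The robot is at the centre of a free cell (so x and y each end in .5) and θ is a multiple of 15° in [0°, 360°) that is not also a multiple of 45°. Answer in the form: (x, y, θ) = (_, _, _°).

The pose lattice has 23·16 = 368 candidates. Test each by forward raycasting.
  (3.5, 5.5, 330°): beam 1 = 4.0415 ≠ 2.8868 ✗
  (1.5, 2.5, 330°): beam 1 = 0.5774 ≠ 2.8868 ✗
  (3.5, 4.5, 345°): beam 1 = 0.5176 ≠ 2.8868 ✗
  (3.5, 5.5, 195°): beam 1 = 2.5882 ≠ 2.8868 ✗
  (1.5, 2.5, 165°): beam 1 = 1.5529 ≠ 2.8868 ✗
  …
  (2.5, 7.5, 330°): r_1=2.8868, r_2=3.6235, r_3=1.9319, r_4=0.5774 — all match ✓
Only this pose fits every beam.

(x, y, θ) = (2.5, 7.5, 330°)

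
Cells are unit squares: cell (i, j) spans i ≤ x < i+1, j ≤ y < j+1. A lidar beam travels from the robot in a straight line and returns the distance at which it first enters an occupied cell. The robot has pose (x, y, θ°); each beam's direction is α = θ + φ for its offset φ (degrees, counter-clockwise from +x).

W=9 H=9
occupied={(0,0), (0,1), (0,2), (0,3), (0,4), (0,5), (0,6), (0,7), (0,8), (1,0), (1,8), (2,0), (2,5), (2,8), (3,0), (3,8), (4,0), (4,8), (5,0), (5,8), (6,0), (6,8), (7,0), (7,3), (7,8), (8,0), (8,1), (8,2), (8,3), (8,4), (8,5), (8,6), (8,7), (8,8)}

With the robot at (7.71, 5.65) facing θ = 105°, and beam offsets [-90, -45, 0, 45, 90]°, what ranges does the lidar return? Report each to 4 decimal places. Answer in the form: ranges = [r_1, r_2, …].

beam 1: φ=-90°, α=15°
  direction (0.9659, 0.2588); cell (7,5); t to first gridline: x 0.3002, y 1.3523 (then +1.0353 / +3.8637)
    (8,5) via x @ 0.3002  # hit
  → r_1 = 0.3002
beam 2: φ=-45°, α=60°
  direction (0.5000, 0.8660); cell (7,5); t to first gridline: x 0.5800, y 0.4041 (then +2.0000 / +1.1547)
    (7,6) via y @ 0.4041
    (8,6) via x @ 0.5800  # hit
  → r_2 = 0.5800
beam 3: φ=0°, α=105°
  direction (-0.2588, 0.9659); cell (7,5); t to first gridline: x 2.7432, y 0.3623 (then +3.8637 / +1.0353)
    (7,6) via y @ 0.3623
    (7,7) via y @ 1.3976
    (7,8) via y @ 2.4329  # hit
  → r_3 = 2.4329
beam 4: φ=45°, α=150°
  direction (-0.8660, 0.5000); cell (7,5); t to first gridline: x 0.8198, y 0.7000 (then +1.1547 / +2.0000)
    (7,6) via y @ 0.7000
    (6,6) via x @ 0.8198
    (5,6) via x @ 1.9745
    (5,7) via y @ 2.7000
    (4,7) via x @ 3.1292
    (3,7) via x @ 4.2839
    (3,8) via y @ 4.7000  # hit
  → r_4 = 4.7000
beam 5: φ=90°, α=195°
  direction (-0.9659, -0.2588); cell (7,5); t to first gridline: x 0.7350, y 2.5114 (then +1.0353 / +3.8637)
    (6,5) via x @ 0.7350
    (5,5) via x @ 1.7703
    (5,4) via y @ 2.5114
    (4,4) via x @ 2.8056
    (3,4) via x @ 3.8409
    (2,4) via x @ 4.8762
    (1,4) via x @ 5.9114
    (1,3) via y @ 6.3751
    (0,3) via x @ 6.9467  # hit
  → r_5 = 6.9467

ranges = [0.3002, 0.5800, 2.4329, 4.7000, 6.9467]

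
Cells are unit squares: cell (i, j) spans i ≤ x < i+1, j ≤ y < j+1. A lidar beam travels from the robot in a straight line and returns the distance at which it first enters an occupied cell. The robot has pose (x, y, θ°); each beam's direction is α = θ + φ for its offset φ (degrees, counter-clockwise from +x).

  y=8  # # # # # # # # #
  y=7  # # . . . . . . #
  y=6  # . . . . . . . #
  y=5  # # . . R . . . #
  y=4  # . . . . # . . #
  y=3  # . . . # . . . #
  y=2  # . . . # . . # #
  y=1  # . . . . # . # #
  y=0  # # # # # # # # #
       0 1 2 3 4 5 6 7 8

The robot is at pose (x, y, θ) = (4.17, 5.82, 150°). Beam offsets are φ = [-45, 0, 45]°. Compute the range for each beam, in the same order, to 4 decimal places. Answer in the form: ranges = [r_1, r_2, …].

ranges = [2.2569, 2.5057, 2.2465]

beam 1: φ=-45°, α=105°
  direction (-0.2588, 0.9659); cell (4,5); t to first gridline: x 0.6568, y 0.1863 (then +3.8637 / +1.0353)
    (4,6) via y @ 0.1863
    (3,6) via x @ 0.6568
    (3,7) via y @ 1.2216
    (3,8) via y @ 2.2569  # hit
  → r_1 = 2.2569
beam 2: φ=0°, α=150°
  direction (-0.8660, 0.5000); cell (4,5); t to first gridline: x 0.1963, y 0.3600 (then +1.1547 / +2.0000)
    (3,5) via x @ 0.1963
    (3,6) via y @ 0.3600
    (2,6) via x @ 1.3510
    (2,7) via y @ 2.3600
    (1,7) via x @ 2.5057  # hit
  → r_2 = 2.5057
beam 3: φ=45°, α=195°
  direction (-0.9659, -0.2588); cell (4,5); t to first gridline: x 0.1760, y 3.1682 (then +1.0353 / +3.8637)
    (3,5) via x @ 0.1760
    (2,5) via x @ 1.2113
    (1,5) via x @ 2.2465  # hit
  → r_3 = 2.2465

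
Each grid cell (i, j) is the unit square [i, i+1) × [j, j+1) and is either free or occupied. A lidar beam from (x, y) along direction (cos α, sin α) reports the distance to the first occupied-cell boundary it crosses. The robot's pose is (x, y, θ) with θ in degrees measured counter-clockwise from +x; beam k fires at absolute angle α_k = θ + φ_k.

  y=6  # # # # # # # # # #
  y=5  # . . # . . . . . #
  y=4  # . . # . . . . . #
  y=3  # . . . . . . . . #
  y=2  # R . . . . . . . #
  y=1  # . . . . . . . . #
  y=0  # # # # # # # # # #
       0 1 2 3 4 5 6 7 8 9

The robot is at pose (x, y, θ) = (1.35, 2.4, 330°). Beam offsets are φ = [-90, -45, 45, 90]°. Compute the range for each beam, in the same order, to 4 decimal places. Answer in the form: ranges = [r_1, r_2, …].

ranges = [0.7000, 1.4494, 7.9199, 3.3000]

beam 1: φ=-90°, α=240°
  dir = (cos 240°, sin 240°) = (-0.5000, -0.8660); from cell (1,2)
  next x-line at t=0.7000, next y-line at t=0.4619; Δt_x=2.0000, Δt_y=1.1547
    y: enter (1,1) at t=0.4619
    x: enter (0,1) at t=0.7000 ← occupied
  → r_1 = 0.7000
beam 2: φ=-45°, α=285°
  dir = (cos 285°, sin 285°) = (0.2588, -0.9659); from cell (1,2)
  next x-line at t=2.5114, next y-line at t=0.4141; Δt_x=3.8637, Δt_y=1.0353
    y: enter (1,1) at t=0.4141
    y: enter (1,0) at t=1.4494 ← occupied
  → r_2 = 1.4494
beam 3: φ=45°, α=15°
  dir = (cos 15°, sin 15°) = (0.9659, 0.2588); from cell (1,2)
  next x-line at t=0.6729, next y-line at t=2.3182; Δt_x=1.0353, Δt_y=3.8637
    x: enter (2,2) at t=0.6729
    x: enter (3,2) at t=1.7082
    y: enter (3,3) at t=2.3182
    x: enter (4,3) at t=2.7435
    x: enter (5,3) at t=3.7788
    x: enter (6,3) at t=4.8140
    x: enter (7,3) at t=5.8493
    y: enter (7,4) at t=6.1819
    x: enter (8,4) at t=6.8846
    x: enter (9,4) at t=7.9199 ← occupied
  → r_3 = 7.9199
beam 4: φ=90°, α=60°
  dir = (cos 60°, sin 60°) = (0.5000, 0.8660); from cell (1,2)
  next x-line at t=1.3000, next y-line at t=0.6928; Δt_x=2.0000, Δt_y=1.1547
    y: enter (1,3) at t=0.6928
    x: enter (2,3) at t=1.3000
    y: enter (2,4) at t=1.8475
    y: enter (2,5) at t=3.0022
    x: enter (3,5) at t=3.3000 ← occupied
  → r_4 = 3.3000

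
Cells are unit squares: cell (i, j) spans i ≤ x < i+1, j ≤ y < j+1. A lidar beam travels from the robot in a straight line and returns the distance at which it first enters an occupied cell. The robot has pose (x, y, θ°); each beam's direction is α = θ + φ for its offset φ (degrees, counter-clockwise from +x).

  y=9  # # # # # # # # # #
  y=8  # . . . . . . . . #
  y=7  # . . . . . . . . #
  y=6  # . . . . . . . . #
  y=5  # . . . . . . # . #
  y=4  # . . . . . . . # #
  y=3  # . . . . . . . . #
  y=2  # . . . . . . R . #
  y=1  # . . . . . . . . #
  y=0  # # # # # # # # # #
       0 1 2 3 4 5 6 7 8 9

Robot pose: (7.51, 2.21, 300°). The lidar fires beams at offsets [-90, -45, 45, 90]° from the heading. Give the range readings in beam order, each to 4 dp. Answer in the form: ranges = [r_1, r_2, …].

ranges = [2.4200, 1.2527, 1.5426, 1.7205]

beam 1: φ=-90°, α=210°
  cosα=-0.8660 sinα=-0.5000 | (7,2) | tMaxX 0.5889 tMaxY 0.4200 | tΔX 1.1547 tΔY 2.0000
    t=0.4200 [y] (7,1)
    t=0.5889 [x] (6,1)
    t=1.7436 [x] (5,1)
    t=2.4200 [y] (5,0) — stop
  → r_1 = 2.4200
beam 2: φ=-45°, α=255°
  cosα=-0.2588 sinα=-0.9659 | (7,2) | tMaxX 1.9705 tMaxY 0.2174 | tΔX 3.8637 tΔY 1.0353
    t=0.2174 [y] (7,1)
    t=1.2527 [y] (7,0) — stop
  → r_2 = 1.2527
beam 3: φ=45°, α=345°
  cosα=0.9659 sinα=-0.2588 | (7,2) | tMaxX 0.5073 tMaxY 0.8114 | tΔX 1.0353 tΔY 3.8637
    t=0.5073 [x] (8,2)
    t=0.8114 [y] (8,1)
    t=1.5426 [x] (9,1) — stop
  → r_3 = 1.5426
beam 4: φ=90°, α=30°
  cosα=0.8660 sinα=0.5000 | (7,2) | tMaxX 0.5658 tMaxY 1.5800 | tΔX 1.1547 tΔY 2.0000
    t=0.5658 [x] (8,2)
    t=1.5800 [y] (8,3)
    t=1.7205 [x] (9,3) — stop
  → r_4 = 1.7205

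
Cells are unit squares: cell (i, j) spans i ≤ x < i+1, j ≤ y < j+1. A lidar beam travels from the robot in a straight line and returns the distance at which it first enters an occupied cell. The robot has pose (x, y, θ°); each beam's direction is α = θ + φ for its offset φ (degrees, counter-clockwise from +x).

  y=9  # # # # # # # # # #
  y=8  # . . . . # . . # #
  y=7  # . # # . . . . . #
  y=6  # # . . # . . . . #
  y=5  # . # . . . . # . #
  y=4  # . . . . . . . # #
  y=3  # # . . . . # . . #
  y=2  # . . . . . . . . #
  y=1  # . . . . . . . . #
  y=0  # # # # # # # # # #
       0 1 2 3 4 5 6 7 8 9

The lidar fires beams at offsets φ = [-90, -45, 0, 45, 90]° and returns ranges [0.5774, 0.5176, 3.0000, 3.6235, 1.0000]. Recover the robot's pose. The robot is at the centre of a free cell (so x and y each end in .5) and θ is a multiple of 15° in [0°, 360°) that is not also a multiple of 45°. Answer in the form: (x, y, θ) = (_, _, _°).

(x, y, θ) = (4.5, 7.5, 330°)

Enumerate (i+0.5, j+0.5, θ) over the 53 free cells and 16 admissible headings. For each, cast all 5 beams and compare to the given ranges.
  (4.5, 4.5, 285°): beam 1 = 2.5882 ≠ 0.5774 ✗
  (1.5, 8.5, 240°): beam 3 = 1.0000 ≠ 3.0000 ✗
  (6.5, 1.5, 165°): beam 1 = 1.5529 ≠ 0.5774 ✗
  (4.5, 1.5, 165°): beam 1 = 7.7646 ≠ 0.5774 ✗
  …
  (4.5, 7.5, 330°): r_1=0.5774, r_2=0.5176, r_3=3.0000, r_4=3.6235, r_5=1.0000 — all match ✓
Only this pose fits every beam.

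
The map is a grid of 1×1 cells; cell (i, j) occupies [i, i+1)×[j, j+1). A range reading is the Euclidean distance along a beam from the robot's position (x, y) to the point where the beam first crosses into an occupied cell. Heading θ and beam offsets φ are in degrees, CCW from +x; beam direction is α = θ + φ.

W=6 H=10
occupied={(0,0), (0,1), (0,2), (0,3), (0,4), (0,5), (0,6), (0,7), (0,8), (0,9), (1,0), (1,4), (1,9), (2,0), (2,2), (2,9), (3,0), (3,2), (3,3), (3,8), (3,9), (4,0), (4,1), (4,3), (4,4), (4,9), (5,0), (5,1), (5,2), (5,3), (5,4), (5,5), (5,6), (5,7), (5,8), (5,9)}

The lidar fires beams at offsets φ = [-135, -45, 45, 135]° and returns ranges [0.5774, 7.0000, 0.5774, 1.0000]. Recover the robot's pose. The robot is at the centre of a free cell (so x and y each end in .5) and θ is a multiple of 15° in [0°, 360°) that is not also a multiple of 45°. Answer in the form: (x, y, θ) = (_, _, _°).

(x, y, θ) = (1.5, 2.5, 105°)

Candidates: 24 free-cell centres × 16 headings = 384 poses. Raycast each; keep the one whose scan matches to 4 dp.
  (1.5, 2.5, 330°): beam 1 = 0.5176 ≠ 0.5774 ✗
  (3.5, 1.5, 30°): beam 1 = 0.5176 ≠ 0.5774 ✗
  (4.5, 2.5, 255°): beam 2 = 0.5774 ≠ 7.0000 ✗
  (1.5, 3.5, 15°): beam 1 = 1.0000 ≠ 0.5774 ✗
  …
  (1.5, 2.5, 105°): r_1=0.5774, r_2=7.0000, r_3=0.5774, r_4=1.0000 — all match ✓
Unique over the lattice → pose = (1.5, 2.5, 105°).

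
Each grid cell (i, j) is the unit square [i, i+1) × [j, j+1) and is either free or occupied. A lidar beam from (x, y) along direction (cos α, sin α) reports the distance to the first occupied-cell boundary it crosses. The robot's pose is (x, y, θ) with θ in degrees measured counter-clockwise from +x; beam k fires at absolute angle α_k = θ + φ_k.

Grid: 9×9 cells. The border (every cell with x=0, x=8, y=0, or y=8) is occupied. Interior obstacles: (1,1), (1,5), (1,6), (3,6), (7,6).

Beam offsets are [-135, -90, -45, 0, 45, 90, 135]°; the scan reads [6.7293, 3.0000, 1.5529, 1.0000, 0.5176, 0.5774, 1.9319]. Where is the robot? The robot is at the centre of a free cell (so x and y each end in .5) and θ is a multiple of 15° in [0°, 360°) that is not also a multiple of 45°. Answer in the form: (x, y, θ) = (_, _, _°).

(x, y, θ) = (7.5, 2.5, 300°)

Candidates: 44 free-cell centres × 16 headings = 704 poses. Raycast each; keep the one whose scan matches to 4 dp.
  (4.5, 6.5, 15°): beam 1 = 5.1962 ≠ 6.7293 ✗
  (1.5, 7.5, 255°): beam 1 = 0.5774 ≠ 6.7293 ✗
  (3.5, 2.5, 285°): beam 1 = 2.8868 ≠ 6.7293 ✗
  (3.5, 3.5, 15°): beam 1 = 2.8868 ≠ 6.7293 ✗
  …
  (7.5, 2.5, 300°): r_1=6.7293, r_2=3.0000, r_3=1.5529, r_4=1.0000, r_5=0.5176, r_6=0.5774, r_7=1.9319 — all match ✓
Only this pose fits every beam.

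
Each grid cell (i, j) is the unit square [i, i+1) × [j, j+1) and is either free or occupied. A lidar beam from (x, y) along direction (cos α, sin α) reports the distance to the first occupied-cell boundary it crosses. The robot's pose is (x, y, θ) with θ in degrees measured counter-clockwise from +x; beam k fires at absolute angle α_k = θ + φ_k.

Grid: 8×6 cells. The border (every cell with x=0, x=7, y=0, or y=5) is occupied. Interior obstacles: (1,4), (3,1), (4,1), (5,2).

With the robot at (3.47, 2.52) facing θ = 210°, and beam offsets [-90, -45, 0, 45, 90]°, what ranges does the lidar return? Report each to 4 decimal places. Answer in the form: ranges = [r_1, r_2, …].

beam 1: φ=-90°, α=120°
  cosα=-0.5000 sinα=0.8660 | (3,2) | tMaxX 0.9400 tMaxY 0.5543 | tΔX 2.0000 tΔY 1.1547
    t=0.5543 [y] (3,3)
    t=0.9400 [x] (2,3)
    t=1.7090 [y] (2,4)
    t=2.8637 [y] (2,5) — stop
  → r_1 = 2.8637
beam 2: φ=-45°, α=165°
  cosα=-0.9659 sinα=0.2588 | (3,2) | tMaxX 0.4866 tMaxY 1.8546 | tΔX 1.0353 tΔY 3.8637
    t=0.4866 [x] (2,2)
    t=1.5219 [x] (1,2)
    t=1.8546 [y] (1,3)
    t=2.5571 [x] (0,3) — stop
  → r_2 = 2.5571
beam 3: φ=0°, α=210°
  cosα=-0.8660 sinα=-0.5000 | (3,2) | tMaxX 0.5427 tMaxY 1.0400 | tΔX 1.1547 tΔY 2.0000
    t=0.5427 [x] (2,2)
    t=1.0400 [y] (2,1)
    t=1.6974 [x] (1,1)
    t=2.8521 [x] (0,1) — stop
  → r_3 = 2.8521
beam 4: φ=45°, α=255°
  cosα=-0.2588 sinα=-0.9659 | (3,2) | tMaxX 1.8159 tMaxY 0.5383 | tΔX 3.8637 tΔY 1.0353
    t=0.5383 [y] (3,1) — stop
  → r_4 = 0.5383
beam 5: φ=90°, α=300°
  cosα=0.5000 sinα=-0.8660 | (3,2) | tMaxX 1.0600 tMaxY 0.6004 | tΔX 2.0000 tΔY 1.1547
    t=0.6004 [y] (3,1) — stop
  → r_5 = 0.6004

ranges = [2.8637, 2.5571, 2.8521, 0.5383, 0.6004]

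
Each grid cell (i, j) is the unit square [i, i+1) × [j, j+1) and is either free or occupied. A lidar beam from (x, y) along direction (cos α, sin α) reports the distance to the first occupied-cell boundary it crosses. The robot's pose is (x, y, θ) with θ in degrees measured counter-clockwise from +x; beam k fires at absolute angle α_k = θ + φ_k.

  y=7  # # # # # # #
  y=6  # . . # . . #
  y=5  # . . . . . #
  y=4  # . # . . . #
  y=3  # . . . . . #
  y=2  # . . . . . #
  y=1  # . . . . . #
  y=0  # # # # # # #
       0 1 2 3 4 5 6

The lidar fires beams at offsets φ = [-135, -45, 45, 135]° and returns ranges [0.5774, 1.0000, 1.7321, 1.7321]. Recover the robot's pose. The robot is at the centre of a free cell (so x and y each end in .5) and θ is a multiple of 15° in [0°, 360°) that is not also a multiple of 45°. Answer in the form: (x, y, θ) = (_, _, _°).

The pose lattice has 28·16 = 448 candidates. Test each by forward raycasting.
  (4.5, 4.5, 75°): beam 1 = 3.0000 ≠ 0.5774 ✗
  (2.5, 3.5, 285°): beam 1 = 1.7321 ≠ 0.5774 ✗
  (4.5, 2.5, 150°): beam 1 = 1.5529 ≠ 0.5774 ✗
  …
  (2.5, 5.5, 75°): r_1=0.5774, r_2=1.0000, r_3=1.7321, r_4=1.7321 — all match ✓
No second candidate reproduces the full scan.

(x, y, θ) = (2.5, 5.5, 75°)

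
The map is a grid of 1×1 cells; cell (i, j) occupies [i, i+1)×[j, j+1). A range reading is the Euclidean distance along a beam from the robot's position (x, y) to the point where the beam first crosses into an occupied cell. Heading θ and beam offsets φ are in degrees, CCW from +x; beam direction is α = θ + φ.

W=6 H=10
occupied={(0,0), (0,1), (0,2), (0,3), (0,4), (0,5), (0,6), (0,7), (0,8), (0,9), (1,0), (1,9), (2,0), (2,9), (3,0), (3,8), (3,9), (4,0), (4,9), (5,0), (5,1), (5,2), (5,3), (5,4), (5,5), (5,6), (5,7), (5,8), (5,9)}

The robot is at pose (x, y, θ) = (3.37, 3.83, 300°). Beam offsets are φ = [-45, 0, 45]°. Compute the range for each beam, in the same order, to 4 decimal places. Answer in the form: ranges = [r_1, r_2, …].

ranges = [2.9298, 3.2600, 1.6875]

beam 1: φ=-45°, α=255°
  cosα=-0.2588 sinα=-0.9659 | (3,3) | tMaxX 1.4296 tMaxY 0.8593 | tΔX 3.8637 tΔY 1.0353
    t=0.8593 [y] (3,2)
    t=1.4296 [x] (2,2)
    t=1.8946 [y] (2,1)
    t=2.9298 [y] (2,0) — stop
  → r_1 = 2.9298
beam 2: φ=0°, α=300°
  cosα=0.5000 sinα=-0.8660 | (3,3) | tMaxX 1.2600 tMaxY 0.9584 | tΔX 2.0000 tΔY 1.1547
    t=0.9584 [y] (3,2)
    t=1.2600 [x] (4,2)
    t=2.1131 [y] (4,1)
    t=3.2600 [x] (5,1) — stop
  → r_2 = 3.2600
beam 3: φ=45°, α=345°
  cosα=0.9659 sinα=-0.2588 | (3,3) | tMaxX 0.6522 tMaxY 3.2069 | tΔX 1.0353 tΔY 3.8637
    t=0.6522 [x] (4,3)
    t=1.6875 [x] (5,3) — stop
  → r_3 = 1.6875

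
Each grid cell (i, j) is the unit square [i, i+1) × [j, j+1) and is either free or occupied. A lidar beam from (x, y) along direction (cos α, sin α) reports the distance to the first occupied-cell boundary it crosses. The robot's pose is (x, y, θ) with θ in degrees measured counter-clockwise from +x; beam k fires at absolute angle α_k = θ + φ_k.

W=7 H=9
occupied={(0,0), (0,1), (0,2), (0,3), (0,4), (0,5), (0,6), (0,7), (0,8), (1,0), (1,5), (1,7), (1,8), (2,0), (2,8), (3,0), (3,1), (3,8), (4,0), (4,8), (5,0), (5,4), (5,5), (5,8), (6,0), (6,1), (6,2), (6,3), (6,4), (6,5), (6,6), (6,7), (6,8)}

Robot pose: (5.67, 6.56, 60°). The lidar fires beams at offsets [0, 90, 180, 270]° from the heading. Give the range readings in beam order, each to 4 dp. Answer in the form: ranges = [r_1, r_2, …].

beam 1: φ=0°, α=60°
  cosα=0.5000 sinα=0.8660 | (5,6) | tMaxX 0.6600 tMaxY 0.5081 | tΔX 2.0000 tΔY 1.1547
    t=0.5081 [y] (5,7)
    t=0.6600 [x] (6,7) — stop
  → r_1 = 0.6600
beam 2: φ=90°, α=150°
  cosα=-0.8660 sinα=0.5000 | (5,6) | tMaxX 0.7736 tMaxY 0.8800 | tΔX 1.1547 tΔY 2.0000
    t=0.7736 [x] (4,6)
    t=0.8800 [y] (4,7)
    t=1.9283 [x] (3,7)
    t=2.8800 [y] (3,8) — stop
  → r_2 = 2.8800
beam 3: φ=180°, α=240°
  cosα=-0.5000 sinα=-0.8660 | (5,6) | tMaxX 1.3400 tMaxY 0.6466 | tΔX 2.0000 tΔY 1.1547
    t=0.6466 [y] (5,5) — stop
  → r_3 = 0.6466
beam 4: φ=270°, α=330°
  cosα=0.8660 sinα=-0.5000 | (5,6) | tMaxX 0.3811 tMaxY 1.1200 | tΔX 1.1547 tΔY 2.0000
    t=0.3811 [x] (6,6) — stop
  → r_4 = 0.3811

ranges = [0.6600, 2.8800, 0.6466, 0.3811]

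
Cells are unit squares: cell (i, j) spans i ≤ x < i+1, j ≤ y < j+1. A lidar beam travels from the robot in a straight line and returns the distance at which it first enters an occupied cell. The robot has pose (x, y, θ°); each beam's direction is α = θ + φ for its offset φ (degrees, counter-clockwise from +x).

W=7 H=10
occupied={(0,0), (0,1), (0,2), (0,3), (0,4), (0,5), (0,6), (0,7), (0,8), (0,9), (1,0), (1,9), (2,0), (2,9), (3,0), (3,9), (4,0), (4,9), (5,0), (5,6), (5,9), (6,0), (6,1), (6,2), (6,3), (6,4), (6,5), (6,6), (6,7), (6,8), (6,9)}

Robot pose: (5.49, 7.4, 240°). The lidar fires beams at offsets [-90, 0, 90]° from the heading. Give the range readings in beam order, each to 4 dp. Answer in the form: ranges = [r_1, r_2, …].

ranges = [3.2000, 0.4619, 0.5889]

beam 1: φ=-90°, α=150°
  direction (-0.8660, 0.5000); cell (5,7); t to first gridline: x 0.5658, y 1.2000 (then +1.1547 / +2.0000)
    (4,7) via x @ 0.5658
    (4,8) via y @ 1.2000
    (3,8) via x @ 1.7205
    (2,8) via x @ 2.8752
    (2,9) via y @ 3.2000  # hit
  → r_1 = 3.2000
beam 2: φ=0°, α=240°
  direction (-0.5000, -0.8660); cell (5,7); t to first gridline: x 0.9800, y 0.4619 (then +2.0000 / +1.1547)
    (5,6) via y @ 0.4619  # hit
  → r_2 = 0.4619
beam 3: φ=90°, α=330°
  direction (0.8660, -0.5000); cell (5,7); t to first gridline: x 0.5889, y 0.8000 (then +1.1547 / +2.0000)
    (6,7) via x @ 0.5889  # hit
  → r_3 = 0.5889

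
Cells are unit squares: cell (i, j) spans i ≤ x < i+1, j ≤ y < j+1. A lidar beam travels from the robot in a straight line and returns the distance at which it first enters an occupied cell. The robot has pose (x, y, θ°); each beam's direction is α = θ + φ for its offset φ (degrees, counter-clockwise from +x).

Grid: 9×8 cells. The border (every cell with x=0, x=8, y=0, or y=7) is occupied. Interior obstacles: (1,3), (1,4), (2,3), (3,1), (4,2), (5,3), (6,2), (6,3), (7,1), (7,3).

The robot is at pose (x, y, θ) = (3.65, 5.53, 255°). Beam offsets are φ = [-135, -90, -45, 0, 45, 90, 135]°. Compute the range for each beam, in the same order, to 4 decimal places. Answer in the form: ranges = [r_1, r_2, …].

beam 1: φ=-135°, α=120°
  direction (-0.5000, 0.8660); cell (3,5); t to first gridline: x 1.3000, y 0.5427 (then +2.0000 / +1.1547)
    (3,6) via y @ 0.5427
    (2,6) via x @ 1.3000
    (2,7) via y @ 1.6974  # hit
  → r_1 = 1.6974
beam 2: φ=-90°, α=165°
  direction (-0.9659, 0.2588); cell (3,5); t to first gridline: x 0.6729, y 1.8159 (then +1.0353 / +3.8637)
    (2,5) via x @ 0.6729
    (1,5) via x @ 1.7082
    (1,6) via y @ 1.8159
    (0,6) via x @ 2.7435  # hit
  → r_2 = 2.7435
beam 3: φ=-45°, α=210°
  direction (-0.8660, -0.5000); cell (3,5); t to first gridline: x 0.7506, y 1.0600 (then +1.1547 / +2.0000)
    (2,5) via x @ 0.7506
    (2,4) via y @ 1.0600
    (1,4) via x @ 1.9053  # hit
  → r_3 = 1.9053
beam 4: φ=0°, α=255°
  direction (-0.2588, -0.9659); cell (3,5); t to first gridline: x 2.5114, y 0.5487 (then +3.8637 / +1.0353)
    (3,4) via y @ 0.5487
    (3,3) via y @ 1.5840
    (2,3) via x @ 2.5114  # hit
  → r_4 = 2.5114
beam 5: φ=45°, α=300°
  direction (0.5000, -0.8660); cell (3,5); t to first gridline: x 0.7000, y 0.6120 (then +2.0000 / +1.1547)
    (3,4) via y @ 0.6120
    (4,4) via x @ 0.7000
    (4,3) via y @ 1.7667
    (5,3) via x @ 2.7000  # hit
  → r_5 = 2.7000
beam 6: φ=90°, α=345°
  direction (0.9659, -0.2588); cell (3,5); t to first gridline: x 0.3623, y 2.0478 (then +1.0353 / +3.8637)
    (4,5) via x @ 0.3623
    (5,5) via x @ 1.3976
    (5,4) via y @ 2.0478
    (6,4) via x @ 2.4329
    (7,4) via x @ 3.4682
    (8,4) via x @ 4.5035  # hit
  → r_6 = 4.5035
beam 7: φ=135°, α=30°
  direction (0.8660, 0.5000); cell (3,5); t to first gridline: x 0.4041, y 0.9400 (then +1.1547 / +2.0000)
    (4,5) via x @ 0.4041
    (4,6) via y @ 0.9400
    (5,6) via x @ 1.5588
    (6,6) via x @ 2.7135
    (6,7) via y @ 2.9400  # hit
  → r_7 = 2.9400

ranges = [1.6974, 2.7435, 1.9053, 2.5114, 2.7000, 4.5035, 2.9400]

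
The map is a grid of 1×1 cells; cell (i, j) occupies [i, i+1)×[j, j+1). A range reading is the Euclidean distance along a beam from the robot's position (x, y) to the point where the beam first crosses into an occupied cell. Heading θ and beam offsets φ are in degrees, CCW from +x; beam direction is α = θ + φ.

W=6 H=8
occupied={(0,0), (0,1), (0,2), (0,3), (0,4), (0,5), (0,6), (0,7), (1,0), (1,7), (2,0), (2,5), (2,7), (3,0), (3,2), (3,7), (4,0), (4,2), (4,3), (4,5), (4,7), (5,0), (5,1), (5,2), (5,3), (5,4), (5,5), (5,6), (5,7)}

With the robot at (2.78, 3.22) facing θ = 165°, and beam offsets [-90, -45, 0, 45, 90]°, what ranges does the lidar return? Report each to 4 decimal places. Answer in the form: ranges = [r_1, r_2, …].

beam 1: φ=-90°, α=75°
  direction (0.2588, 0.9659); cell (2,3); t to first gridline: x 0.8500, y 0.8075 (then +3.8637 / +1.0353)
    (2,4) via y @ 0.8075
    (3,4) via x @ 0.8500
    (3,5) via y @ 1.8428
    (3,6) via y @ 2.8781
    (3,7) via y @ 3.9133  # hit
  → r_1 = 3.9133
beam 2: φ=-45°, α=120°
  direction (-0.5000, 0.8660); cell (2,3); t to first gridline: x 1.5600, y 0.9007 (then +2.0000 / +1.1547)
    (2,4) via y @ 0.9007
    (1,4) via x @ 1.5600
    (1,5) via y @ 2.0554
    (1,6) via y @ 3.2101
    (0,6) via x @ 3.5600  # hit
  → r_2 = 3.5600
beam 3: φ=0°, α=165°
  direction (-0.9659, 0.2588); cell (2,3); t to first gridline: x 0.8075, y 3.0137 (then +1.0353 / +3.8637)
    (1,3) via x @ 0.8075
    (0,3) via x @ 1.8428  # hit
  → r_3 = 1.8428
beam 4: φ=45°, α=210°
  direction (-0.8660, -0.5000); cell (2,3); t to first gridline: x 0.9007, y 0.4400 (then +1.1547 / +2.0000)
    (2,2) via y @ 0.4400
    (1,2) via x @ 0.9007
    (0,2) via x @ 2.0554  # hit
  → r_4 = 2.0554
beam 5: φ=90°, α=255°
  direction (-0.2588, -0.9659); cell (2,3); t to first gridline: x 3.0137, y 0.2278 (then +3.8637 / +1.0353)
    (2,2) via y @ 0.2278
    (2,1) via y @ 1.2630
    (2,0) via y @ 2.2983  # hit
  → r_5 = 2.2983

ranges = [3.9133, 3.5600, 1.8428, 2.0554, 2.2983]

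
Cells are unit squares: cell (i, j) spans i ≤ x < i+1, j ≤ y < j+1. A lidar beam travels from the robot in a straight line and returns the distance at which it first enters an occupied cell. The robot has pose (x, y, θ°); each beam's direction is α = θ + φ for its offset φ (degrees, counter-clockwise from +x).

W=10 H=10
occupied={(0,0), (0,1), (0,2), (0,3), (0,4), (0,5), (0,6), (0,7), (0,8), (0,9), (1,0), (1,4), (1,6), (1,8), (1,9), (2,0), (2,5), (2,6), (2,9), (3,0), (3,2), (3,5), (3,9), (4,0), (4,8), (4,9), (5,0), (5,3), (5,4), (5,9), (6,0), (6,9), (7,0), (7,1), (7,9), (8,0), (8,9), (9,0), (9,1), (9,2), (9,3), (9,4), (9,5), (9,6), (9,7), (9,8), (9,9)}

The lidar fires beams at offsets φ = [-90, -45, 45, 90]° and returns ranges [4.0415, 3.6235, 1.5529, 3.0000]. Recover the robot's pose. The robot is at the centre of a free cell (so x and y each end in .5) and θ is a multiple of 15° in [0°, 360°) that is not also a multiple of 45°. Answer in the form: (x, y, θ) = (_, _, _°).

The pose lattice has 53·16 = 848 candidates. Test each by forward raycasting.
  (6.5, 5.5, 240°): beam 1 = 5.1962 ≠ 4.0415 ✗
  (8.5, 4.5, 210°): beam 1 = 5.1962 ≠ 4.0415 ✗
  (6.5, 2.5, 105°): beam 1 = 2.5882 ≠ 4.0415 ✗
  (6.5, 3.5, 210°): beam 1 = 1.0000 ≠ 4.0415 ✗
  …
  (7.5, 4.5, 330°): r_1=4.0415, r_2=3.6235, r_3=1.5529, r_4=3.0000 — all match ✓
Unique over the lattice → pose = (7.5, 4.5, 330°).

(x, y, θ) = (7.5, 4.5, 330°)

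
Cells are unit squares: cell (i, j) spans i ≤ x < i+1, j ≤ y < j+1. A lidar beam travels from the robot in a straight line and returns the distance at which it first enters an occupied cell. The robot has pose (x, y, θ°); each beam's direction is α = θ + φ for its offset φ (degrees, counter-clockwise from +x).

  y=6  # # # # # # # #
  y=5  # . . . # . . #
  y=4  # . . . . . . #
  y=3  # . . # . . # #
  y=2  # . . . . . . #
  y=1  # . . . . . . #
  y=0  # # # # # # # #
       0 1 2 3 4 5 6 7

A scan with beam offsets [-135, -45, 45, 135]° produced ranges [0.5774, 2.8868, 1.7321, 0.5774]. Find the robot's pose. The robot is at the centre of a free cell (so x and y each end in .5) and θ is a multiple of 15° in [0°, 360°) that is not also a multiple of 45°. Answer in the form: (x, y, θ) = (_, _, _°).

(x, y, θ) = (6.5, 2.5, 195°)

Enumerate (i+0.5, j+0.5, θ) over the 27 free cells and 16 admissible headings. For each, cast all 4 beams and compare to the given ranges.
  (2.5, 3.5, 300°): beam 1 = 1.5529 ≠ 0.5774 ✗
  (2.5, 4.5, 255°): beam 1 = 1.7321 ≠ 0.5774 ✗
  (3.5, 1.5, 15°): beam 2 = 1.0000 ≠ 2.8868 ✗
  (4.5, 1.5, 150°): beam 1 = 2.5882 ≠ 0.5774 ✗
  …
  (6.5, 2.5, 195°): r_1=0.5774, r_2=2.8868, r_3=1.7321, r_4=0.5774 — all match ✓
Unique over the lattice → pose = (6.5, 2.5, 195°).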